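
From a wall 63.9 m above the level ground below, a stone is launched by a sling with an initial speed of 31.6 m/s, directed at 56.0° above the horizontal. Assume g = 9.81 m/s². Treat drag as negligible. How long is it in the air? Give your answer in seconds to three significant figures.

7.16 s

Components: vₓ = 31.60 cos 56.0° = 17.67 m/s, v_y0 = 31.60 sin 56.0° = 26.20 m/s.
With up positive and y = 0 at the ground: y(t) = 63.9 + (26.20) t − 4.905 t². Setting y = 0 and taking the positive root: t = [26.20 + √(26.20² + 2·9.81·63.9)] / 9.81 = (26.20 + 44.05) / 9.81 = 7.160 s.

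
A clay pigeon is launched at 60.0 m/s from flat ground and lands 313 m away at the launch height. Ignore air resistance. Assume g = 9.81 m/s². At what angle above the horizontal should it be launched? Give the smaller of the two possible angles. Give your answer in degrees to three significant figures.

29.3°

Level-ground range R = v₀² sin(2θ)/g ⇒ sin(2θ) = gR/v₀² = 9.81 × 313 / 60.0² = 0.8529.
2θ = 58.53° or 180° − 58.53° = 121.5°, so θ = 29.27° or 60.73°.
The smaller angle is 29.27°.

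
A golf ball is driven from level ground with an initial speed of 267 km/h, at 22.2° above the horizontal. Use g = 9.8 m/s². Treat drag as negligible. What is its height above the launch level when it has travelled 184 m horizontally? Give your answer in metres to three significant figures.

39.9 m

Convert: 267 km/h = 267/3.6 = 74.17 m/s.
Resolve: vₓ = 74.17 cos 22.2° = 68.67 m/s and v_y0 = 74.17 sin 22.2° = 28.02 m/s.
x = vₓ t ⇒ t = 184/68.67 = 2.680 s.
Height: y = v_y0 t − ½ g t² = 28.02 × 2.680 − 4.900 × 2.680² = 75.09 − 35.18 = 39.91 m.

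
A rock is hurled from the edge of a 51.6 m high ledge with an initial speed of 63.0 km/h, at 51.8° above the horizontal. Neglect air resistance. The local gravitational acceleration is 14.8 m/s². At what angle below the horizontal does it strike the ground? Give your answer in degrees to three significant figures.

75.4°

Convert: 63.0 km/h = 63.0/3.6 = 17.50 m/s.
Resolve: vₓ = 17.50 cos 51.8° = 10.82 m/s and v_y0 = 17.50 sin 51.8° = 13.75 m/s.
The projectile lands when y = 51.6 + (13.75) t − ½·14.8·t² = 0. Positive root: t = (13.75 + √(13.75² + 2·14.8·51.6)) / 14.8 = (13.75 + 41.43) / 14.8 = 3.729 s.
At impact: v_y = v_y0 − g t = −41.43 m/s; vₓ = 10.82 m/s.
Angle below horizontal: arctan(|v_y|/vₓ) = arctan(41.43/10.82) = 75.36°.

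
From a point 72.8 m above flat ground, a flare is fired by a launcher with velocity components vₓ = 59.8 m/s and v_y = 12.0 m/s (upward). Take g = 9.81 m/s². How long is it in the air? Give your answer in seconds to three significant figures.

Vertical motion (up positive, ground at y = 0): 4.905 t² − (12.00) t − 72.8 = 0, so t = (12.00 + √(12.00² + 2·9.81·72.8)) / 9.81 = (12.00 + 39.65) / 9.81 = 5.265 s.

5.27 s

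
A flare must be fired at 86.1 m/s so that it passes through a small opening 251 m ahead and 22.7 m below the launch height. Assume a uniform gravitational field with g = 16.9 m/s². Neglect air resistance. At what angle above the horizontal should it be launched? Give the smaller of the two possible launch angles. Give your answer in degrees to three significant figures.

Trajectory: y = x tanθ − g x² (1 + tan²θ)/(2v₀²). With x = 251, y = −22.7, v₀ = 86.1, g = 16.9:
71.81 tan²θ − 251 tanθ + (49.11) = 0.
tanθ = [251 ± √(251² − 4 × 71.81 × (49.11))] / (2 × 71.81) = (251 ± 221.1) / 143.6, giving tanθ = 0.2080 or 3.287.
θ = 11.75° or 73.08°; the smaller is 11.75°.

11.8°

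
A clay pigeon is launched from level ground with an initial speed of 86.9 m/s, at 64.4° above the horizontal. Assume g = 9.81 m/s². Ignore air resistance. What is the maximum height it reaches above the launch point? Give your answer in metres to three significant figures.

313 m

Resolve: vₓ = 86.90 cos 64.4° = 37.55 m/s and v_y0 = 86.90 sin 64.4° = 78.37 m/s.
Maximum height: H = v_y0² / (2g) = 78.37² / (2 × 9.81) = 313.0 m.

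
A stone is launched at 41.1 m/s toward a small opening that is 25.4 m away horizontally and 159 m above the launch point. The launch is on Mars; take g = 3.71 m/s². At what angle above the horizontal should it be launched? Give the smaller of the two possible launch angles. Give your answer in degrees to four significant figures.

82.99°

Trajectory: y = x tanθ − g x² (1 + tan²θ)/(2v₀²). With x = 25.4, y = 159, v₀ = 41.1, g = 3.71:
0.7085 tan²θ − 25.4 tanθ + (159.7) = 0.
tanθ = [25.4 ± √(25.4² − 4 × 0.7085 × (159.7))] / (2 × 0.7085) = (25.4 ± 13.88) / 1.417, giving tanθ = 8.133 or 27.72.
θ = 82.99° or 87.93°; the smaller is 82.99°.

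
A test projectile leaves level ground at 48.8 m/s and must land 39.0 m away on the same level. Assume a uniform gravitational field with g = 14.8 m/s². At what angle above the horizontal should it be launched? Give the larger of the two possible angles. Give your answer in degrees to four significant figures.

From R = (v₀²/g) sin 2θ: sin 2θ = 14.8 × 39.0 / 2381.4 = 0.2424.
2θ = 14.03° or 180° − 14.03° = 166.0°, so θ = 7.013° or 82.99°.
The larger angle is 82.99°.

82.99°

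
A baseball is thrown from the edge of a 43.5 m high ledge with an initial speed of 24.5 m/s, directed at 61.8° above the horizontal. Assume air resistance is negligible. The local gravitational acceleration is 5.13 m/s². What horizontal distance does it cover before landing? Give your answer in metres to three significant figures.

117 m

vₓ = 24.50 cos 61.8° = 11.58 m/s; v_y0 = 24.50 sin 61.8° = 21.59 m/s.
Vertical motion (up positive, ground at y = 0): 2.565 t² − (21.59) t − 43.5 = 0, so t = (21.59 + √(21.59² + 2·5.13·43.5)) / 5.13 = (21.59 + 30.21) / 5.13 = 10.10 s.
Horizontal distance: R = vₓ t = 11.58 × 10.10 = 116.9 m.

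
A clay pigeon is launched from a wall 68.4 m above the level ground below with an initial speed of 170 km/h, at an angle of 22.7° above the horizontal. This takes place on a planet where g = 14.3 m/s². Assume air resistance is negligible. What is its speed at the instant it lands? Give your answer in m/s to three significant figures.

Convert: 170 km/h = 170/3.6 = 47.22 m/s.
Components: vₓ = 47.22 cos 22.7° = 43.56 m/s, v_y0 = 47.22 sin 22.7° = 18.22 m/s.
The projectile lands when y = 68.4 + (18.22) t − ½·14.3·t² = 0. Positive root: t = (18.22 + √(18.22² + 2·14.3·68.4)) / 14.3 = (18.22 + 47.84) / 14.3 = 4.620 s.
Vertical velocity at impact: v_y = v_y0 − g t = 18.22 − 14.3 × 4.620 = −47.84 m/s.
Speed: |v| = √(vₓ² + v_y²) = √(43.56² + 47.84²) = 64.70 m/s.

64.7 m/s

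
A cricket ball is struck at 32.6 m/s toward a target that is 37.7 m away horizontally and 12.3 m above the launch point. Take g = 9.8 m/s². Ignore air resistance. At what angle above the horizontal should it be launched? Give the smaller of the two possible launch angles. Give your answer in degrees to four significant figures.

Trajectory: y = x tanθ − g x² (1 + tan²θ)/(2v₀²). With x = 37.7, y = 12.3, v₀ = 32.6, g = 9.80:
6.553 tan²θ − 37.7 tanθ + (18.85) = 0.
tanθ = [37.7 ± √(37.7² − 4 × 6.553 × (18.85))] / (2 × 6.553) = (37.7 ± 30.45) / 13.11, giving tanθ = 0.5533 or 5.200.
θ = 28.96° or 79.11°; the smaller is 28.96°.

28.96°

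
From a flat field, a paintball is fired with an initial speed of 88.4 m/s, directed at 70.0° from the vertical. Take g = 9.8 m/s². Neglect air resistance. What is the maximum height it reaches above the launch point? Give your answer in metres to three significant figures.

46.6 m

Horizontal component vₓ = 88.40 sin 70.0° = 83.07 m/s; vertical v_y0 = 88.40 cos 70.0° = 30.23 m/s.
At the apex v_y = 0, so H = v_y0²/(2g) = 30.23²/19.60 = 46.64 m.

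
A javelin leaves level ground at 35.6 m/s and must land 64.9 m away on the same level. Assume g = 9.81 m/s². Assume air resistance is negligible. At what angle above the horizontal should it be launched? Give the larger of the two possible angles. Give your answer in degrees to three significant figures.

74.9°

From R = (v₀²/g) sin 2θ: sin 2θ = 9.81 × 64.9 / 1267.4 = 0.5024.
2θ = 30.16° or 180° − 30.16° = 149.8°, so θ = 15.08° or 74.92°.
The larger angle is 74.92°.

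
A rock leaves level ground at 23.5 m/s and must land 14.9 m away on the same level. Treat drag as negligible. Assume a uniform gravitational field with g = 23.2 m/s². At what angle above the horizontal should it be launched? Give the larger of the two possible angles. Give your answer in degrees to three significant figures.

Level-ground range R = v₀² sin(2θ)/g ⇒ sin(2θ) = gR/v₀² = 23.2 × 14.9 / 23.5² = 0.6259.
2θ = 38.75° or 180° − 38.75° = 141.2°, so θ = 19.38° or 70.62°.
The larger angle is 70.62°.

70.6°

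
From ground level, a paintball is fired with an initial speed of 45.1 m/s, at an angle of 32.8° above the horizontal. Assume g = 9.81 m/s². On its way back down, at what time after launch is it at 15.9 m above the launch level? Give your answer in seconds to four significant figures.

Components: vₓ = 45.10 cos 32.8° = 37.91 m/s, v_y0 = 45.10 sin 32.8° = 24.43 m/s.
Require v_y0 t − ½ g t² = 15.9, i.e. 4.905 t² − 24.43 t + 15.9 = 0.
t = [24.43 ± √(24.43² − 2·9.81·15.9)] / 9.81 = (24.43 ± 16.88) / 9.81, so t = 0.7698 s or t = 4.211 s.
The descending-branch root is 4.211 s.

4.211 s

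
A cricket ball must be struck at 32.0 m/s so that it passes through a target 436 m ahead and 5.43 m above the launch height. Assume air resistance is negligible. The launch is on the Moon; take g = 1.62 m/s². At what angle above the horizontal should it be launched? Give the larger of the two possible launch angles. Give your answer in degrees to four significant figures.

Trajectory: y = x tanθ − g x² (1 + tan²θ)/(2v₀²). With x = 436, y = 5.43, v₀ = 32.0, g = 1.62:
150.4 tan²θ − 436 tanθ + (155.8) = 0.
tanθ = [436 ± √(436² − 4 × 150.4 × (155.8))] / (2 × 150.4) = (436 ± 310.5) / 300.7, giving tanθ = 0.4174 or 2.482.
θ = 22.66° or 68.06°; the larger is 68.06°.

68.06°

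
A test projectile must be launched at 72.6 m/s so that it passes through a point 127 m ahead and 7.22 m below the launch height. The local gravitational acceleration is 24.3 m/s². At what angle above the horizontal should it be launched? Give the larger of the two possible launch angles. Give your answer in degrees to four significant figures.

72.44°

Trajectory: y = x tanθ − g x² (1 + tan²θ)/(2v₀²). With x = 127, y = −7.22, v₀ = 72.6, g = 24.3:
37.18 tan²θ − 127 tanθ + (29.96) = 0.
tanθ = [127 ± √(127² − 4 × 37.18 × (29.96))] / (2 × 37.18) = (127 ± 108.0) / 74.36, giving tanθ = 0.2549 or 3.161.
θ = 14.30° or 72.44°; the larger is 72.44°.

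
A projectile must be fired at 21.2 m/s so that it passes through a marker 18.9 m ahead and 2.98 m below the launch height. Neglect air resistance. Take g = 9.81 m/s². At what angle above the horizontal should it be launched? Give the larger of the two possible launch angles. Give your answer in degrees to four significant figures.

Trajectory: y = x tanθ − g x² (1 + tan²θ)/(2v₀²). With x = 18.9, y = −2.98, v₀ = 21.2, g = 9.81:
3.898 tan²θ − 18.9 tanθ + (0.9184) = 0.
tanθ = [18.9 ± √(18.9² − 4 × 3.898 × (0.9184))] / (2 × 3.898) = (18.9 ± 18.52) / 7.797, giving tanθ = 0.04909 or 4.799.
θ = 2.810° or 78.23°; the larger is 78.23°.

78.23°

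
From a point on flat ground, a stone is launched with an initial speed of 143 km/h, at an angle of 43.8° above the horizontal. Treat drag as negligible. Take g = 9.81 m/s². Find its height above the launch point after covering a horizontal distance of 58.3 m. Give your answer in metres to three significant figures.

35.6 m

Convert: 143 km/h = 143/3.6 = 39.72 m/s.
vₓ = 39.72 cos 43.8° = 28.67 m/s; v_y0 = 39.72 sin 43.8° = 27.49 m/s.
At x = 58.3 m, t = x/vₓ = 58.3/28.67 = 2.033 s.
Height: y = v_y0 t − ½ g t² = 27.49 × 2.033 − 4.905 × 2.033² = 55.91 − 20.28 = 35.63 m.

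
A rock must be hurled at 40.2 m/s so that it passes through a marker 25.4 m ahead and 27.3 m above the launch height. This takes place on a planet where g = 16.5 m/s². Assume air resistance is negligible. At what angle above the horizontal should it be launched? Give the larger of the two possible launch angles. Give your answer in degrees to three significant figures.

80.9°

Trajectory: y = x tanθ − g x² (1 + tan²θ)/(2v₀²). With x = 25.4, y = 27.3, v₀ = 40.2, g = 16.5:
3.294 tan²θ − 25.4 tanθ + (30.59) = 0.
tanθ = [25.4 ± √(25.4² − 4 × 3.294 × (30.59))] / (2 × 3.294) = (25.4 ± 15.56) / 6.587, giving tanθ = 1.494 or 6.218.
θ = 56.20° or 80.86°; the larger is 80.86°.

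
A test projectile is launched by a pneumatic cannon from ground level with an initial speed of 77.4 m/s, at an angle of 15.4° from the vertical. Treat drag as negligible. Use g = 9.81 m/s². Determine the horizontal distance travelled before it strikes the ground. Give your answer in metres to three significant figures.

Components: vₓ = 77.40 sin 15.4° = 20.55 m/s, v_y0 = 77.40 cos 15.4° = 74.62 m/s.
Flight time T = 2 v_y0 / g = 15.21 s.
Range: R = vₓ T = 20.55 × 15.21 = 312.7 m.

313 m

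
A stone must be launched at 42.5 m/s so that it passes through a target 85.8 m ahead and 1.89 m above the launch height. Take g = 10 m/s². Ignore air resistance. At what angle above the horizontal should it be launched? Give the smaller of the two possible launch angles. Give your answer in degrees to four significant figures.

Trajectory: y = x tanθ − g x² (1 + tan²θ)/(2v₀²). With x = 85.8, y = 1.89, v₀ = 42.5, g = 10.0:
20.38 tan²θ − 85.8 tanθ + (22.27) = 0.
tanθ = [85.8 ± √(85.8² − 4 × 20.38 × (22.27))] / (2 × 20.38) = (85.8 ± 74.47) / 40.76, giving tanθ = 0.2779 or 3.932.
θ = 15.53° or 75.73°; the smaller is 15.53°.

15.53°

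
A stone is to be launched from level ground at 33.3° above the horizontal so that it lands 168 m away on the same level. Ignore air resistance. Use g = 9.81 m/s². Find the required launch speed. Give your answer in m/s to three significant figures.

42.4 m/s

From R = (v₀² / g) sin 2θ: v₀ = √(gR / sin 2θ).
v₀ = √(9.81 × 168 / sin 66.60°) = √(1648 / 0.9178) = √1795.8 = 42.38 m/s.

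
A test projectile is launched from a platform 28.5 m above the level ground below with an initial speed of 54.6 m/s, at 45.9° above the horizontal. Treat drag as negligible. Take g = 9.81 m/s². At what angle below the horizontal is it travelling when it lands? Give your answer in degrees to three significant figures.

Horizontal component vₓ = 54.60 cos 45.9° = 38.00 m/s; vertical v_y0 = 54.60 sin 45.9° = 39.21 m/s.
With up positive and y = 0 at the ground: y(t) = 28.5 + (39.21) t − 4.905 t². Setting y = 0 and taking the positive root: t = [39.21 + √(39.21² + 2·9.81·28.5)] / 9.81 = (39.21 + 45.79) / 9.81 = 8.664 s.
At impact: v_y = v_y0 − g t = −45.79 m/s; vₓ = 38.00 m/s.
Angle below horizontal: arctan(|v_y|/vₓ) = arctan(45.79/38.00) = 50.31°.

50.3°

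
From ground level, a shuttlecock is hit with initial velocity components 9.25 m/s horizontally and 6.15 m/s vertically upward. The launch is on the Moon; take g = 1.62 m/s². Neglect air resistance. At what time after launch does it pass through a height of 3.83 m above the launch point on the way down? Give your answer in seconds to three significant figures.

6.91 s

Require v_y0 t − ½ g t² = 3.83, i.e. 0.8100 t² − 6.150 t + 3.83 = 0.
Quadratic formula: t = (6.150 ± √25.413) / 1.62 = (6.150 ± 5.041) / 1.62 → t = 0.6845 s or 6.908 s.
The descending-branch root is 6.908 s.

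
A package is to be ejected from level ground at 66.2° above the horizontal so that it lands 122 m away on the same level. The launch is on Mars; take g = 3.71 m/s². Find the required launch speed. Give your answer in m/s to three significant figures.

24.8 m/s

On level ground R = v₀² sin 2θ / g ⇒ v₀ = √(gR / sin 2θ).
v₀ = √(3.71 × 122 / sin 132.4°) = √(452.6 / 0.7385) = √612.93 = 24.76 m/s.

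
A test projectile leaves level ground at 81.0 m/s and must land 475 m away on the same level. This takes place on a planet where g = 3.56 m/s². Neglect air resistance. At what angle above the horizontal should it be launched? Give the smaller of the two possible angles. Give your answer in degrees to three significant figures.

From R = (v₀²/g) sin 2θ: sin 2θ = 3.56 × 475 / 6561.0 = 0.2577.
2θ = 14.94° or 180° − 14.94° = 165.1°, so θ = 7.468° or 82.53°.
The smaller angle is 7.468°.

7.47°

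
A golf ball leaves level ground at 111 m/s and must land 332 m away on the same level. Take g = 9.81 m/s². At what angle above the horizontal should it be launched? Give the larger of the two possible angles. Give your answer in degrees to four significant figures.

From R = (v₀²/g) sin 2θ: sin 2θ = 9.81 × 332 / 12321 = 0.2643.
2θ = 15.33° or 180° − 15.33° = 164.7°, so θ = 7.664° or 82.34°.
The larger angle is 82.34°.

82.34°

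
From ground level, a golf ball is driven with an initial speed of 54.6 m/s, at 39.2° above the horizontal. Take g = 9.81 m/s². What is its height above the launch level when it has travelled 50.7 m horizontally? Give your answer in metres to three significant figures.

34.3 m

Resolve: vₓ = 54.60 cos 39.2° = 42.31 m/s and v_y0 = 54.60 sin 39.2° = 34.51 m/s.
At x = 50.7 m, t = x/vₓ = 50.7/42.31 = 1.198 s.
Height: y = v_y0 t − ½ g t² = 34.51 × 1.198 − 4.905 × 1.198² = 41.35 − 7.043 = 34.31 m.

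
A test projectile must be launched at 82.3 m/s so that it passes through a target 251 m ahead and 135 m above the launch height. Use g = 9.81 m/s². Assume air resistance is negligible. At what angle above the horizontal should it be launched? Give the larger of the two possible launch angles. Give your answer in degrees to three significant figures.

77.9°

Trajectory: y = x tanθ − g x² (1 + tan²θ)/(2v₀²). With x = 251, y = 135, v₀ = 82.3, g = 9.81:
45.62 tan²θ − 251 tanθ + (180.6) = 0.
tanθ = [251 ± √(251² − 4 × 45.62 × (180.6))] / (2 × 45.62) = (251 ± 173.3) / 91.25, giving tanθ = 0.8514 or 4.650.
θ = 40.41° or 77.86°; the larger is 77.86°.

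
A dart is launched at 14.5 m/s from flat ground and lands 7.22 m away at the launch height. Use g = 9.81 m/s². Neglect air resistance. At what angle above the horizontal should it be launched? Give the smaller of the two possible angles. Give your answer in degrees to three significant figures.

9.84°

From R = (v₀²/g) sin 2θ: sin 2θ = 9.81 × 7.22 / 210.25 = 0.3369.
2θ = 19.69° or 180° − 19.69° = 160.3°, so θ = 9.843° or 80.16°.
The smaller angle is 9.843°.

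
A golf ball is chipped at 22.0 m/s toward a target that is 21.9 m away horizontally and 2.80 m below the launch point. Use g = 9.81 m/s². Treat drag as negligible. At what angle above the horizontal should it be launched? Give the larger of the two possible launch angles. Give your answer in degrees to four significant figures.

Trajectory: y = x tanθ − g x² (1 + tan²θ)/(2v₀²). With x = 21.9, y = −2.80, v₀ = 22.0, g = 9.81:
4.861 tan²θ − 21.9 tanθ + (2.061) = 0.
tanθ = [21.9 ± √(21.9² − 4 × 4.861 × (2.061))] / (2 × 4.861) = (21.9 ± 20.97) / 9.721, giving tanθ = 0.09614 or 4.410.
θ = 5.491° or 77.22°; the larger is 77.22°.

77.22°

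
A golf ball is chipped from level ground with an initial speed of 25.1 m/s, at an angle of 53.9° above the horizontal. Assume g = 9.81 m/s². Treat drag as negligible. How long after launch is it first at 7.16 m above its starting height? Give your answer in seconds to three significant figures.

vₓ = 25.10 cos 53.9° = 14.79 m/s; v_y0 = 25.10 sin 53.9° = 20.28 m/s.
Require v_y0 t − ½ g t² = 7.16, i.e. 4.905 t² − 20.28 t + 7.16 = 0.
Quadratic formula: t = (20.28 ± √270.82) / 9.81 = (20.28 ± 16.46) / 9.81 → t = 0.3898 s or 3.745 s.
The first (ascending) time is 0.3898 s.

0.390 s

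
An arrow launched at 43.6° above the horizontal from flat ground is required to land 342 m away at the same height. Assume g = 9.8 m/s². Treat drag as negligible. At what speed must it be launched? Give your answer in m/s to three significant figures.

57.9 m/s

From R = (v₀² / g) sin 2θ: v₀ = √(gR / sin 2θ).
v₀ = √(9.80 × 342 / sin 87.20°) = √(3352 / 0.9988) = √3355.6 = 57.93 m/s.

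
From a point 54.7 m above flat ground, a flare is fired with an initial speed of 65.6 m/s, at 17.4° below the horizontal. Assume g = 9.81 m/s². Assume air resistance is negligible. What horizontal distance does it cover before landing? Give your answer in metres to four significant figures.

vₓ = 65.60 cos 17.4° = 62.60 m/s; v_y0 = −19.62 m/s (downward).
With up positive and y = 0 at the ground: y(t) = 54.7 + (−19.62) t − 4.905 t². Setting y = 0 and taking the positive root: t = [−19.62 + √(19.62² + 2·9.81·54.7)] / 9.81 = (−19.62 + 38.18) / 9.81 = 1.893 s.
Horizontal distance: R = vₓ t = 62.60 × 1.893 = 118.5 m.

118.5 m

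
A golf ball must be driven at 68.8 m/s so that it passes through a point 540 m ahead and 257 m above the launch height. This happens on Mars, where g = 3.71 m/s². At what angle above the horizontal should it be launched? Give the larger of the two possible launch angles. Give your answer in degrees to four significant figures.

75.58°

Trajectory: y = x tanθ − g x² (1 + tan²θ)/(2v₀²). With x = 540, y = 257, v₀ = 68.8, g = 3.71:
114.3 tan²θ − 540 tanθ + (371.3) = 0.
tanθ = [540 ± √(540² − 4 × 114.3 × (371.3))] / (2 × 114.3) = (540 ± 349.1) / 228.6, giving tanθ = 0.8351 or 3.890.
θ = 39.87° or 75.58°; the larger is 75.58°.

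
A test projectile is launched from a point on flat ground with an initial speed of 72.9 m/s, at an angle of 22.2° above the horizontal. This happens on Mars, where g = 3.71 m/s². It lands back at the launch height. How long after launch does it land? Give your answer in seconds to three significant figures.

vₓ = 72.90 cos 22.2° = 67.50 m/s; v_y0 = 72.90 sin 22.2° = 27.54 m/s.
It returns to y = 0 when t = 2 v_y0 / g = 2(27.54)/3.71 = 14.85 s.

14.8 s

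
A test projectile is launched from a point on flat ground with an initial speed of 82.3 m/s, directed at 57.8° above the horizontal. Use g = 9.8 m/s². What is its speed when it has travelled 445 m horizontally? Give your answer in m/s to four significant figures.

Resolve: vₓ = 82.30 cos 57.8° = 43.86 m/s and v_y0 = 82.30 sin 57.8° = 69.64 m/s.
x = vₓ t ⇒ t = 445/43.86 = 10.15 s.
Vertical velocity there: v_y = v_y0 − g t = 69.64 − 9.80 × 10.15 = −29.80 m/s.
Speed: √(vₓ² + v_y²) = √(43.86² + 29.80²) = 53.02 m/s.

53.02 m/s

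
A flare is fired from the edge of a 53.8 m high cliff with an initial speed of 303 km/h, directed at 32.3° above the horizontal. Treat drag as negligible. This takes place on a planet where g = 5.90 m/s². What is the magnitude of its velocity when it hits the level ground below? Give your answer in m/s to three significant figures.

87.9 m/s

Convert: 303 km/h = 303/3.6 = 84.17 m/s.
Resolve: vₓ = 84.17 cos 32.3° = 71.14 m/s and v_y0 = 84.17 sin 32.3° = 44.97 m/s.
The projectile lands when y = 53.8 + (44.97) t − ½·5.90·t² = 0. Positive root: t = (44.97 + √(44.97² + 2·5.90·53.8)) / 5.90 = (44.97 + 51.55) / 5.90 = 16.36 s.
Vertical velocity at impact: v_y = v_y0 − g t = 44.97 − 5.90 × 16.36 = −51.55 m/s.
Speed: |v| = √(vₓ² + v_y²) = √(71.14² + 51.55²) = 87.86 m/s.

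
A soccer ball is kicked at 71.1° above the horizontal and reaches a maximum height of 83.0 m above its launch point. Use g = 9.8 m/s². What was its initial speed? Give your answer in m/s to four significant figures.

42.63 m/s

At the peak v_y = 0, so v_y0 = √(2gH) = √(2 × 9.80 × 83.0) = 40.33 m/s.
v_y0 = v₀ sin θ ⇒ v₀ = 40.33 / sin 71.1° = 42.63 m/s.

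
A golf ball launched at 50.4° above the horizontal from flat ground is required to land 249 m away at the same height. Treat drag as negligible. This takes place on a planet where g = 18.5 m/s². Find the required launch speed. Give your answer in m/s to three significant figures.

68.5 m/s

From R = (v₀² / g) sin 2θ: v₀ = √(gR / sin 2θ).
v₀ = √(18.5 × 249 / sin 100.8°) = √(4606 / 0.9823) = √4689.6 = 68.48 m/s.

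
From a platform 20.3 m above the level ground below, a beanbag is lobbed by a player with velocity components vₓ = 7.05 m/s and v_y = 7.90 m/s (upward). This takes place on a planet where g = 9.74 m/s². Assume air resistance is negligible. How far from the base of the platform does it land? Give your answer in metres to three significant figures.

21.2 m

Vertical motion (up positive, ground at y = 0): 4.870 t² − (7.900) t − 20.3 = 0, so t = (7.900 + √(7.900² + 2·9.74·20.3)) / 9.74 = (7.900 + 21.40) / 9.74 = 3.008 s.
Horizontal distance: R = vₓ t = 7.050 × 3.008 = 21.21 m.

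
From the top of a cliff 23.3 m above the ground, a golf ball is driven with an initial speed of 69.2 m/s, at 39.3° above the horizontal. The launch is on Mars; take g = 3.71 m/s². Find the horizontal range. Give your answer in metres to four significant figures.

Resolve: vₓ = 69.20 cos 39.3° = 53.55 m/s and v_y0 = 69.20 sin 39.3° = 43.83 m/s.
The projectile lands when y = 23.3 + (43.83) t − ½·3.71·t² = 0. Positive root: t = (43.83 + √(43.83² + 2·3.71·23.3)) / 3.71 = (43.83 + 45.76) / 3.71 = 24.15 s.
Horizontal distance: R = vₓ t = 53.55 × 24.15 = 1293 m.

1293 m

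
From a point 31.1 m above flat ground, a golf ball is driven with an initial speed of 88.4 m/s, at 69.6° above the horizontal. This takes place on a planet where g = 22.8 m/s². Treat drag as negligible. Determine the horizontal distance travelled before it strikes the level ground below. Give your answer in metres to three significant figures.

235 m

Components: vₓ = 88.40 cos 69.6° = 30.81 m/s, v_y0 = 88.40 sin 69.6° = 82.86 m/s.
The projectile lands when y = 31.1 + (82.86) t − ½·22.8·t² = 0. Positive root: t = (82.86 + √(82.86² + 2·22.8·31.1)) / 22.8 = (82.86 + 91.01) / 22.8 = 7.626 s.
Horizontal distance: R = vₓ t = 30.81 × 7.626 = 235.0 m.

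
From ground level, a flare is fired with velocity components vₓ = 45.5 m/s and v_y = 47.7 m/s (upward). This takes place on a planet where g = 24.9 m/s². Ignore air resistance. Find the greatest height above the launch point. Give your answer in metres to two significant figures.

At the apex v_y = 0, so H = v_y0²/(2g) = 47.70²/49.80 = 45.69 m.

46 m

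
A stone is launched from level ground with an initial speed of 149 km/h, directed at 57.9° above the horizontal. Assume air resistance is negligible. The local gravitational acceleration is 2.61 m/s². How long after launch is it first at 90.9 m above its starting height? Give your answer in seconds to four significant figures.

2.907 s

Convert: 149 km/h = 149/3.6 = 41.39 m/s.
Resolve: vₓ = 41.39 cos 57.9° = 21.99 m/s and v_y0 = 41.39 sin 57.9° = 35.06 m/s.
Set y = v_y0 t − ½ g t² = 90.9: 1.305 t² − 35.06 t + 90.9 = 0.
t = [35.06 ± √(35.06² − 2·2.61·90.9)] / 2.61 = (35.06 ± 27.47) / 2.61, so t = 2.907 s or t = 23.96 s.
The first (ascending) time is 2.907 s.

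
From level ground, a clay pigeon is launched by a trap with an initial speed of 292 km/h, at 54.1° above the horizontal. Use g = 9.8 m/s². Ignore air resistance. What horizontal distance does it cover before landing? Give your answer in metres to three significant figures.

Convert: 292 km/h = 292/3.6 = 81.11 m/s.
vₓ = 81.11 cos 54.1° = 47.56 m/s; v_y0 = 81.11 sin 54.1° = 65.70 m/s.
Flight time T = 2 v_y0 / g = 13.41 s.
Range: R = vₓ T = 47.56 × 13.41 = 637.7 m.

638 m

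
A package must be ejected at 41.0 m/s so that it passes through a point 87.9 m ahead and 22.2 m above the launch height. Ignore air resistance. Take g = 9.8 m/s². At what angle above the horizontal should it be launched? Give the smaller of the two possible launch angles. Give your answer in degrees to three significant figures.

Trajectory: y = x tanθ − g x² (1 + tan²θ)/(2v₀²). With x = 87.9, y = 22.2, v₀ = 41.0, g = 9.80:
22.52 tan²θ − 87.9 tanθ + (44.72) = 0.
tanθ = [87.9 ± √(87.9² − 4 × 22.52 × (44.72))] / (2 × 22.52) = (87.9 ± 60.81) / 45.04, giving tanθ = 0.6015 or 3.301.
θ = 31.03° or 73.15°; the smaller is 31.03°.

31.0°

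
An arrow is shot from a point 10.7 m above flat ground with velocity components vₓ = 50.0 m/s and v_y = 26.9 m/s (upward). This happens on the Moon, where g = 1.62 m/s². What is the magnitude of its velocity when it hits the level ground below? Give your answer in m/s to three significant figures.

57.1 m/s

The projectile lands when y = 10.7 + (26.90) t − ½·1.62·t² = 0. Positive root: t = (26.90 + √(26.90² + 2·1.62·10.7)) / 1.62 = (26.90 + 27.54) / 1.62 = 33.60 s.
Vertical velocity at impact: v_y = v_y0 − g t = 26.90 − 1.62 × 33.60 = −27.54 m/s.
Speed: |v| = √(vₓ² + v_y²) = √(50.00² + 27.54²) = 57.08 m/s.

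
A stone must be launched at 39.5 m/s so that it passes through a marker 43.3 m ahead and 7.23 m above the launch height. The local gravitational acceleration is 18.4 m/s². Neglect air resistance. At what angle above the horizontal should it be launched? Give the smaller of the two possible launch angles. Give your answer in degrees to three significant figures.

Trajectory: y = x tanθ − g x² (1 + tan²θ)/(2v₀²). With x = 43.3, y = 7.23, v₀ = 39.5, g = 18.4:
11.06 tan²θ − 43.3 tanθ + (18.29) = 0.
tanθ = [43.3 ± √(43.3² − 4 × 11.06 × (18.29))] / (2 × 11.06) = (43.3 ± 32.65) / 22.11, giving tanθ = 0.4815 or 3.435.
θ = 25.71° or 73.77°; the smaller is 25.71°.

25.7°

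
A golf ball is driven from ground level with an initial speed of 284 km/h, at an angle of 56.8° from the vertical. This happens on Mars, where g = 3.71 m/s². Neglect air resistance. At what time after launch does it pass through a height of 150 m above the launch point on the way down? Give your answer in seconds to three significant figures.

19.0 s

Convert: 284 km/h = 284/3.6 = 78.89 m/s.
vₓ = 78.89 sin 56.8° = 66.01 m/s; v_y0 = 78.89 cos 56.8° = 43.20 m/s.
Set y = v_y0 t − ½ g t² = 150: 1.855 t² − 43.20 t + 150 = 0.
Quadratic formula: t = (43.20 ± √752.95) / 3.71 = (43.20 ± 27.44) / 3.71 → t = 4.247 s or 19.04 s.
The descending-branch root is 19.04 s.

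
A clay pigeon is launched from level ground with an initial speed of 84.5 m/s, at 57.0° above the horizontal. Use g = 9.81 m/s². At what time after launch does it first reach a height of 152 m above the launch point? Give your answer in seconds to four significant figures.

2.620 s

Resolve: vₓ = 84.50 cos 57.0° = 46.02 m/s and v_y0 = 84.50 sin 57.0° = 70.87 m/s.
Require v_y0 t − ½ g t² = 152, i.e. 4.905 t² − 70.87 t + 152 = 0.
t = [70.87 ± √(70.87² − 2·9.81·152)] / 9.81 = (70.87 ± 45.17) / 9.81, so t = 2.620 s or t = 11.83 s.
The first (ascending) time is 2.620 s.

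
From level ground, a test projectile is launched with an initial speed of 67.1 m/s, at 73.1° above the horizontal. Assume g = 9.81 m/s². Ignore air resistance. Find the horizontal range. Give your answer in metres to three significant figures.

255 m

Components: vₓ = 67.10 cos 73.1° = 19.51 m/s, v_y0 = 67.10 sin 73.1° = 64.20 m/s.
Flight time T = 2 v_y0 / g = 13.09 s.
Horizontal distance R = vₓ T = 19.51 × 13.09 = 255.3 m.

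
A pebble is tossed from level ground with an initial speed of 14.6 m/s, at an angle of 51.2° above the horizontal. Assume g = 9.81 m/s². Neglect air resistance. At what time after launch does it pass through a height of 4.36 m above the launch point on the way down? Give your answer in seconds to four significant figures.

1.835 s

vₓ = 14.60 cos 51.2° = 9.148 m/s; v_y0 = 14.60 sin 51.2° = 11.38 m/s.
Set y = v_y0 t − ½ g t² = 4.36: 4.905 t² − 11.38 t + 4.36 = 0.
t = [11.38 ± √(11.38² − 2·9.81·4.36)] / 9.81 = (11.38 ± 6.627) / 9.81, so t = 0.4843 s or t = 1.835 s.
The descending-branch root is 1.835 s.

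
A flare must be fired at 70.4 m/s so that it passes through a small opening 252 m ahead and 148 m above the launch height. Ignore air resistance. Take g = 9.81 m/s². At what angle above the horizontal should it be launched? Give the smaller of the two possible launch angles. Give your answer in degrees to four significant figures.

49.95°

Trajectory: y = x tanθ − g x² (1 + tan²θ)/(2v₀²). With x = 252, y = 148, v₀ = 70.4, g = 9.81:
62.85 tan²θ − 252 tanθ + (210.8) = 0.
tanθ = [252 ± √(252² − 4 × 62.85 × (210.8))] / (2 × 62.85) = (252 ± 102.5) / 125.7, giving tanθ = 1.190 or 2.820.
θ = 49.95° or 70.47°; the smaller is 49.95°.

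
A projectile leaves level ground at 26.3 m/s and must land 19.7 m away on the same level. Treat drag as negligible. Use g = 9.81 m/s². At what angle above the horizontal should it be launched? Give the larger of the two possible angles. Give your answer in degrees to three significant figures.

81.9°

Level-ground range R = v₀² sin(2θ)/g ⇒ sin(2θ) = gR/v₀² = 9.81 × 19.7 / 26.3² = 0.2794.
2θ = 16.22° or 180° − 16.22° = 163.8°, so θ = 8.112° or 81.89°.
The larger angle is 81.89°.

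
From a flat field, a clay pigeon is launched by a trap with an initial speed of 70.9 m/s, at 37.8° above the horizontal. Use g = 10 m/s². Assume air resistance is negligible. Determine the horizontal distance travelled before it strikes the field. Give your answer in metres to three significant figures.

487 m

Resolve: vₓ = 70.90 cos 37.8° = 56.02 m/s and v_y0 = 70.90 sin 37.8° = 43.46 m/s.
Time aloft: T = 2 v_y0 / g = 2 × 43.46 / 10.0 = 8.691 s.
Horizontal distance R = vₓ T = 56.02 × 8.691 = 486.9 m.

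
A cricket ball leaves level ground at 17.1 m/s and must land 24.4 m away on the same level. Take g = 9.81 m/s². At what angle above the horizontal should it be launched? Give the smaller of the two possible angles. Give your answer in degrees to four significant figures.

R = v₀² sin 2θ / g gives sin 2θ = gR/v₀² = 9.81·24.4/17.1² = 0.8186.
2θ = 54.94° or 180° − 54.94° = 125.1°, so θ = 27.47° or 62.53°.
The smaller angle is 27.47°.

27.47°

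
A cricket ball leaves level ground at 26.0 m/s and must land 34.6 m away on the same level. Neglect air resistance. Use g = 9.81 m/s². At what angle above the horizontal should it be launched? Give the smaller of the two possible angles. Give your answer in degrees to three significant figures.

15.1°

From R = (v₀²/g) sin 2θ: sin 2θ = 9.81 × 34.6 / 676.00 = 0.5021.
2θ = 30.14° or 180° − 30.14° = 149.9°, so θ = 15.07° or 74.93°.
The smaller angle is 15.07°.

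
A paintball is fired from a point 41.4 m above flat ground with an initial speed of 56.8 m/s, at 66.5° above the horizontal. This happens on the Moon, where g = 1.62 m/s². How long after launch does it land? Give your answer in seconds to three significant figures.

65.1 s

Components: vₓ = 56.80 cos 66.5° = 22.65 m/s, v_y0 = 56.80 sin 66.5° = 52.09 m/s.
Vertical motion (up positive, ground at y = 0): 0.8100 t² − (52.09) t − 41.4 = 0, so t = (52.09 + √(52.09² + 2·1.62·41.4)) / 1.62 = (52.09 + 53.36) / 1.62 = 65.09 s.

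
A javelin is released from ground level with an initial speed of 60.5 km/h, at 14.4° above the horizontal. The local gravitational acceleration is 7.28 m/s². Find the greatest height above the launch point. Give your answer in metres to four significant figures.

1.200 m

Convert: 60.5 km/h = 60.5/3.6 = 16.81 m/s.
Components: vₓ = 16.81 cos 14.4° = 16.28 m/s, v_y0 = 16.81 sin 14.4° = 4.179 m/s.
Peak height H = v_y0² / (2g) = 17.467 / 14.56 = 1.200 m.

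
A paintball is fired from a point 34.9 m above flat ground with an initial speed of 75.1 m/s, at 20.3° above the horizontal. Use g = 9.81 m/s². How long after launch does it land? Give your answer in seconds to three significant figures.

Resolve: vₓ = 75.10 cos 20.3° = 70.44 m/s and v_y0 = 75.10 sin 20.3° = 26.05 m/s.
Vertical motion (up positive, ground at y = 0): 4.905 t² − (26.05) t − 34.9 = 0, so t = (26.05 + √(26.05² + 2·9.81·34.9)) / 9.81 = (26.05 + 36.93) / 9.81 = 6.420 s.

6.42 s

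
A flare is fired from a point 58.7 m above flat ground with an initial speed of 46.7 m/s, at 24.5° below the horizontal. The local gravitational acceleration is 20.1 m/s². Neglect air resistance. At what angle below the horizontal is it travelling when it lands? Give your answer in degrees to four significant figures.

vₓ = 46.70 cos 24.5° = 42.50 m/s; v_y0 = −19.37 m/s (downward).
The projectile lands when y = 58.7 + (−19.37) t − ½·20.1·t² = 0. Positive root: t = (−19.37 + √(19.37² + 2·20.1·58.7)) / 20.1 = (−19.37 + 52.30) / 20.1 = 1.638 s.
At impact: v_y = v_y0 − g t = −52.30 m/s; vₓ = 42.50 m/s.
Angle below horizontal: arctan(|v_y|/vₓ) = arctan(52.30/42.50) = 50.90°.

50.90°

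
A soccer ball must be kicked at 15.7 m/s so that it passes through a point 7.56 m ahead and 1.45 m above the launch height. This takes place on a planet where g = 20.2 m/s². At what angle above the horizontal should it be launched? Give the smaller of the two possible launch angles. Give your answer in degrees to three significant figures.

Trajectory: y = x tanθ − g x² (1 + tan²θ)/(2v₀²). With x = 7.56, y = 1.45, v₀ = 15.7, g = 20.2:
2.342 tan²θ − 7.56 tanθ + (3.792) = 0.
tanθ = [7.56 ± √(7.56² − 4 × 2.342 × (3.792))] / (2 × 2.342) = (7.56 ± 4.651) / 4.684, giving tanθ = 0.6211 or 2.607.
θ = 31.84° or 69.01°; the smaller is 31.84°.

31.8°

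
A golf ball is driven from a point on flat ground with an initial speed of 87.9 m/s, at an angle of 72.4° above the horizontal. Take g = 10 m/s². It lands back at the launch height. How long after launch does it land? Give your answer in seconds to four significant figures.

16.76 s

Components: vₓ = 87.90 cos 72.4° = 26.58 m/s, v_y0 = 87.90 sin 72.4° = 83.79 m/s.
Time of flight on level ground: T = 2 v_y0 / g = 2 × 83.79 / 10.0 = 16.76 s.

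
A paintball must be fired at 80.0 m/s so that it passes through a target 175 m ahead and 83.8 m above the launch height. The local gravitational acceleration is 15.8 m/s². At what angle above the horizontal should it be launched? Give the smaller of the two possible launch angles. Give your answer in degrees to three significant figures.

Trajectory: y = x tanθ − g x² (1 + tan²θ)/(2v₀²). With x = 175, y = 83.8, v₀ = 80.0, g = 15.8:
37.80 tan²θ − 175 tanθ + (121.6) = 0.
tanθ = [175 ± √(175² − 4 × 37.80 × (121.6))] / (2 × 37.80) = (175 ± 110.6) / 75.61, giving tanθ = 0.8515 or 3.778.
θ = 40.41° or 75.17°; the smaller is 40.41°.

40.4°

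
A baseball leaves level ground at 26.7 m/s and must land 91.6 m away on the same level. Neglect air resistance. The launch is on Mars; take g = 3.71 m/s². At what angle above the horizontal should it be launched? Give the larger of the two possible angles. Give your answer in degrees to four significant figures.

From R = (v₀²/g) sin 2θ: sin 2θ = 3.71 × 91.6 / 712.89 = 0.4767.
2θ = 28.47° or 180° − 28.47° = 151.5°, so θ = 14.24° or 75.76°.
The larger angle is 75.76°.

75.76°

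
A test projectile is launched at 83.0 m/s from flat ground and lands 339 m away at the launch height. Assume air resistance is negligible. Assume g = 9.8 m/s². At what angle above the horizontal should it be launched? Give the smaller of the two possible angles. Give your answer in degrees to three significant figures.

Level-ground range R = v₀² sin(2θ)/g ⇒ sin(2θ) = gR/v₀² = 9.80 × 339 / 83.0² = 0.4822.
2θ = 28.83° or 180° − 28.83° = 151.2°, so θ = 14.42° or 75.58°.
The smaller angle is 14.42°.

14.4°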